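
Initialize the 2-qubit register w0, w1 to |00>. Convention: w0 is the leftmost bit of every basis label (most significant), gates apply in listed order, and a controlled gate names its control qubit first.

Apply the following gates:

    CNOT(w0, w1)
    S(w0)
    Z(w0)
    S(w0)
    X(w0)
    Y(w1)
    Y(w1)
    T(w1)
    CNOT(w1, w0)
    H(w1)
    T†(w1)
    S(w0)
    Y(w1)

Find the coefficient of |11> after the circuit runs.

|11> carries amplitude -sqrt(2)/2 in the final state.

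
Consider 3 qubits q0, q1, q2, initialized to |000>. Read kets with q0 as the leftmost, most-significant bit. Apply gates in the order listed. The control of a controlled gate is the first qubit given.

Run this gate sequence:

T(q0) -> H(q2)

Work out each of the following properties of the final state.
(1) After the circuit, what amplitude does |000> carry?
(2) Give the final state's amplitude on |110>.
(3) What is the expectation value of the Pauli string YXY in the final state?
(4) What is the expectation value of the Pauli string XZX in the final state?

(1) The amplitude on |000> is sqrt(2)/2.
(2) The amplitude on |110> is 0.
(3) In the final state, YXY has expectation 0.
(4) In the final state, XZX has expectation 0.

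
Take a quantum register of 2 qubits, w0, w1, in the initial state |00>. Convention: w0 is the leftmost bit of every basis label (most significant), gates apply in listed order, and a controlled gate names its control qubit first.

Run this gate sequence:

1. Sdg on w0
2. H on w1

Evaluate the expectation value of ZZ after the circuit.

The observable ZZ averages to 0.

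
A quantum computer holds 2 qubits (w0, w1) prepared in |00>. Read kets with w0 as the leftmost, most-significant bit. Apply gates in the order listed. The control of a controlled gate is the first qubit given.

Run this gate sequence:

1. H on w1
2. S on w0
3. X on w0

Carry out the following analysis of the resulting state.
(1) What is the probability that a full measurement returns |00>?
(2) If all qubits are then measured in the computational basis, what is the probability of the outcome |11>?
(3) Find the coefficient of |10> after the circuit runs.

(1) The probability of measuring |00> is 0.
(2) Outcome |11> occurs with probability 1/2.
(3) The final state's coefficient on |10> equals sqrt(2)/2.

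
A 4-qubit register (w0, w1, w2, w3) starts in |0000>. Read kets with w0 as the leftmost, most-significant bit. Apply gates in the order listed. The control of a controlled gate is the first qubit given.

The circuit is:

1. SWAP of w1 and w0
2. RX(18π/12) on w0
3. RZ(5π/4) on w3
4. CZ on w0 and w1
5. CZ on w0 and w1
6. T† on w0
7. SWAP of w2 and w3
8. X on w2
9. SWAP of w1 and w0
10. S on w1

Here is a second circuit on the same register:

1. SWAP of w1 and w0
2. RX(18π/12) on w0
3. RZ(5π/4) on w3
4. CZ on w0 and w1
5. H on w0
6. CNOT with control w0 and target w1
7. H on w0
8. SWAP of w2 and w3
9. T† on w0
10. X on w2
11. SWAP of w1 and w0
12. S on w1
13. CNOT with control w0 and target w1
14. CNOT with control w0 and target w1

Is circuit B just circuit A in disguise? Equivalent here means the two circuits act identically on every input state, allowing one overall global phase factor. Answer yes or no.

No: there is an input state on which the two circuits produce genuinely different outputs (not merely differing by a phase).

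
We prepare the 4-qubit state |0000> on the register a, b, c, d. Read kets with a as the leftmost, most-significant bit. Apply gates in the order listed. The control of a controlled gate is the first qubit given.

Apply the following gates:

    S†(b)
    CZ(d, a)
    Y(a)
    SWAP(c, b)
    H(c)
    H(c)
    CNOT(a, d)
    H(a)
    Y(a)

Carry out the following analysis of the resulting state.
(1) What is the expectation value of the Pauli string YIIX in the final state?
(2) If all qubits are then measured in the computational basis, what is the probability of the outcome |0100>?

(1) The observable YIIX averages to 0.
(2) Outcome |0100> occurs with probability 0.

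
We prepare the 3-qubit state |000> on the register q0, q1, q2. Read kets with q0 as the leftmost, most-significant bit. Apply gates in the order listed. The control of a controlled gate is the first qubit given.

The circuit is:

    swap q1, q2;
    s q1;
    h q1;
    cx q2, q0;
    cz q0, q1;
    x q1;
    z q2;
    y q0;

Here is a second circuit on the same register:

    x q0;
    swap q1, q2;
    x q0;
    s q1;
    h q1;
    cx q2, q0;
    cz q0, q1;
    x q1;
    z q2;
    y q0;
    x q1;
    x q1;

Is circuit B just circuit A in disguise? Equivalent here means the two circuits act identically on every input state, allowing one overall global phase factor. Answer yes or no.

Yes: on every input state the two circuits agree up to one overall phase factor.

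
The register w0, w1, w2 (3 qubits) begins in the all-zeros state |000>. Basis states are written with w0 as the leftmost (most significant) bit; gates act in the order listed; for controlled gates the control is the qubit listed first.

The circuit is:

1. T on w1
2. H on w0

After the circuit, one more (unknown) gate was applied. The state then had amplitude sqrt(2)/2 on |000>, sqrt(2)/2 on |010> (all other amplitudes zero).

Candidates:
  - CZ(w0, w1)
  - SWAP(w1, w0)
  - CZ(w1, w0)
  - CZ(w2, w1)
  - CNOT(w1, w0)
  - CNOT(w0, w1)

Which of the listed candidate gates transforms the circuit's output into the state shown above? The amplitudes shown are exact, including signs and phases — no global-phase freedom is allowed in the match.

It was SWAP(w1, w0) that produced the state shown.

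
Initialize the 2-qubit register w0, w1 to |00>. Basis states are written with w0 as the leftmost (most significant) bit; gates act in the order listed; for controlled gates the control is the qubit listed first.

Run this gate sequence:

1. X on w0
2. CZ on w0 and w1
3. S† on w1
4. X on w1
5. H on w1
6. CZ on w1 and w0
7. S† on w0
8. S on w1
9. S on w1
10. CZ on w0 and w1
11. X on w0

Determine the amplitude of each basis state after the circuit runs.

The final amplitudes are -sqrt(2)*I/2 on |00>, -sqrt(2)*I/2 on |01>, 0 on |10>, 0 on |11>.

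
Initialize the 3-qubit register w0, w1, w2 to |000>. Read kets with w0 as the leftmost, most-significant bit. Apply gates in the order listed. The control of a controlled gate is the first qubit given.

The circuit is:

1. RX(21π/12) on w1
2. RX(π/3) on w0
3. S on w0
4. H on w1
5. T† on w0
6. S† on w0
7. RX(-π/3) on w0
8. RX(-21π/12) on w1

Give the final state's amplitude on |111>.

|111> carries amplitude 0 in the final state.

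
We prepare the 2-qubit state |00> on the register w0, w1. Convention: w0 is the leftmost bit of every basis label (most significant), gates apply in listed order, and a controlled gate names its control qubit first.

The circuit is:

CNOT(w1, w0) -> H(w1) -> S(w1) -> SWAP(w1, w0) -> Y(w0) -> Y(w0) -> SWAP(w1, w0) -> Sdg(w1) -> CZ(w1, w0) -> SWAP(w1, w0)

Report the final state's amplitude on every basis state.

After the circuit, the state carries amplitude sqrt(2)/2 on |00>, 0 on |01>, sqrt(2)/2 on |10>, 0 on |11>. Key observation: steps 3-8 multiply out to the identity, so the circuit reduces to the remaining gates.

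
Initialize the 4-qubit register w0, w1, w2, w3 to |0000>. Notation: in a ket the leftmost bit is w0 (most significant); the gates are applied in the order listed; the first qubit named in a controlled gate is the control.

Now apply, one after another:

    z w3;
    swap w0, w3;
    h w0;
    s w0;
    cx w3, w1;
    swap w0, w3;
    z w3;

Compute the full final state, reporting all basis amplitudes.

After the circuit, the state carries amplitude sqrt(2)/2 on |0000>, -sqrt(2)*I/2 on |0001>, and 0 on every other basis state.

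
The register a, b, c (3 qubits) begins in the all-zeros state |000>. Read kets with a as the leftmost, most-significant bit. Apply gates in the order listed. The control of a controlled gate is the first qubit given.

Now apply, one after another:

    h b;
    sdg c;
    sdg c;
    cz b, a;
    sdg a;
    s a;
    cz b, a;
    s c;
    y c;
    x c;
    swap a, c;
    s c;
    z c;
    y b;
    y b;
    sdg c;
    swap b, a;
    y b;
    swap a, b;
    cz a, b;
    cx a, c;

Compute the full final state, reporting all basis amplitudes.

The final amplitudes are -sqrt(2)/2 on |101>, sqrt(2)/2 on |111>, and 0 on every other basis state. Key observation: the block from step 3 through step 8 cancels to the identity and can be dropped.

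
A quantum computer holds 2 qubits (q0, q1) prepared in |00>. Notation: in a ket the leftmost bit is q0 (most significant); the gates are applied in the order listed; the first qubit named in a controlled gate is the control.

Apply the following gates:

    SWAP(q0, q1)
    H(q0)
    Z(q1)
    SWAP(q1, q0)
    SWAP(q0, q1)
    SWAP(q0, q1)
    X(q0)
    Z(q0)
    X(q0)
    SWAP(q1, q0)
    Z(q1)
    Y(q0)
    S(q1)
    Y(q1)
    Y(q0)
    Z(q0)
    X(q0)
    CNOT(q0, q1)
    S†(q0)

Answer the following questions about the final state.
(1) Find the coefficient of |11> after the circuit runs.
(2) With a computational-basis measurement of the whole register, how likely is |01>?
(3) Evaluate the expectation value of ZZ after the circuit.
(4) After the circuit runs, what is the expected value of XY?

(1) |11> carries amplitude 0 in the final state.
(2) Outcome |01> occurs with probability 1/2.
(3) The observable ZZ averages to -1.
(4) In the final state, XY has expectation -1.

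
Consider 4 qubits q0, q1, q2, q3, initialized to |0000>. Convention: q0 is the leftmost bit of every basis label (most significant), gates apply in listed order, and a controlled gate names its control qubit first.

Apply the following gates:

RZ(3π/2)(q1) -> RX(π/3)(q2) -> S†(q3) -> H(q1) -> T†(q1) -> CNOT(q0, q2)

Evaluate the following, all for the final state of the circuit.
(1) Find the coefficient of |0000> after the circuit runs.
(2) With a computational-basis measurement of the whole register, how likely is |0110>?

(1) The final state's coefficient on |0000> equals -sqrt(6)*exp(I*pi/4)/4.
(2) The probability of measuring |0110> is 1/8.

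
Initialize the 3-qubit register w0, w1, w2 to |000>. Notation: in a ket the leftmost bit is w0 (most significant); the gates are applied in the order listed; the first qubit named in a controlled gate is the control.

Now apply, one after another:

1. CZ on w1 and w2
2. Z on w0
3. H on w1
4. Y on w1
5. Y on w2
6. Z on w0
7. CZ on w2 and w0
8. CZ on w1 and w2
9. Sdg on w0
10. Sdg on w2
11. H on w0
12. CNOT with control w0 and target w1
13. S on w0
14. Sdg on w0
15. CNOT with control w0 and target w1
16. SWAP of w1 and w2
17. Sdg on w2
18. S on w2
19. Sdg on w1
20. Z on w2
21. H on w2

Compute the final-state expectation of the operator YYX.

The expectation value of YYX is 0. Key observation: gates 12-15 undo each other exactly, leaving only the rest of the circuit to track.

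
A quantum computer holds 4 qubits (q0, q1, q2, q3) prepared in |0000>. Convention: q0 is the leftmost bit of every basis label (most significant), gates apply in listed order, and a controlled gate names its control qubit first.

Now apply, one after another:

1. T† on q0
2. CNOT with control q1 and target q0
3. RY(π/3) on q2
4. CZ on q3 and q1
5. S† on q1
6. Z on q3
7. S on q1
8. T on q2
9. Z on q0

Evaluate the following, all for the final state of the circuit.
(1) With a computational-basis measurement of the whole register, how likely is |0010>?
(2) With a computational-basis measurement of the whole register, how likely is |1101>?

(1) The probability of measuring |0010> is 1/4.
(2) A full measurement returns |1101> with probability 0.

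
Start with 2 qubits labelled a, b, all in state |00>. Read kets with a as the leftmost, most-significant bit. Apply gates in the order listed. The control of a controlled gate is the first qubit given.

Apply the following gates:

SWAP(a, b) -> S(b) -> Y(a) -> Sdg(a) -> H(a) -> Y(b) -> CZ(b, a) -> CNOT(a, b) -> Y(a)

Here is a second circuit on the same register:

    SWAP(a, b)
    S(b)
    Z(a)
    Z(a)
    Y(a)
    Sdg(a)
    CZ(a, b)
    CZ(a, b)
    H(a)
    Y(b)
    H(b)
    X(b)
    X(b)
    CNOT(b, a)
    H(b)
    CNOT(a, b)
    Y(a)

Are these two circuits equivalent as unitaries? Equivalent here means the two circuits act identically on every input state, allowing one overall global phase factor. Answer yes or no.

No: there is an input state on which the two circuits produce genuinely different outputs (not merely differing by a phase).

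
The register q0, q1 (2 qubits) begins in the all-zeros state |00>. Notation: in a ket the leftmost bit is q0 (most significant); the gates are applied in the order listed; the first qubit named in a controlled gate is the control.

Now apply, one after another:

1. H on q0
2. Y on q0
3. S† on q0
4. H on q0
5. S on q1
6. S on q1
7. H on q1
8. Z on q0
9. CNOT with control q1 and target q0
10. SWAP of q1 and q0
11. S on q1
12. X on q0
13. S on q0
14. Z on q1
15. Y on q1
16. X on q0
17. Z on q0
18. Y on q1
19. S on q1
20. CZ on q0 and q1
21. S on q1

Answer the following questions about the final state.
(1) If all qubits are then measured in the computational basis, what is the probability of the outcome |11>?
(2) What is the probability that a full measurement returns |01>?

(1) The probability of measuring |11> is 1/4.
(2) The probability of measuring |01> is 1/4.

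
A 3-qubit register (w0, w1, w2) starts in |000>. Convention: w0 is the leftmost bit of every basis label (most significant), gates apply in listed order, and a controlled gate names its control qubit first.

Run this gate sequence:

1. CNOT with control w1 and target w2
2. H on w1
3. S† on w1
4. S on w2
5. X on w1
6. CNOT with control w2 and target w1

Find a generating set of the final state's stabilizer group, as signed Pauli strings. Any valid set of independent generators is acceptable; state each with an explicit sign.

The final state is stabilized by the group generated by +IYI, +ZII, +IIZ; other independent generating sets are equally valid.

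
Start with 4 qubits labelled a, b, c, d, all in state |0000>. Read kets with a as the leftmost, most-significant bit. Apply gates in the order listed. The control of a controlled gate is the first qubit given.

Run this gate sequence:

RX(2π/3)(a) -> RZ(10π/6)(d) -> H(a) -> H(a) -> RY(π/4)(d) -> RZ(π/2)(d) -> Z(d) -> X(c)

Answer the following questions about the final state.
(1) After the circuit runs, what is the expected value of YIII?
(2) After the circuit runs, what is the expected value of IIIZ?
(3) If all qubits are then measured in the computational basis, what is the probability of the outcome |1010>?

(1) In the final state, YIII has expectation -sqrt(3)/2.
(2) The expectation value of IIIZ is sqrt(2)/2.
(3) The probability of measuring |1010> is 3*sqrt(2)/16 + 3/8.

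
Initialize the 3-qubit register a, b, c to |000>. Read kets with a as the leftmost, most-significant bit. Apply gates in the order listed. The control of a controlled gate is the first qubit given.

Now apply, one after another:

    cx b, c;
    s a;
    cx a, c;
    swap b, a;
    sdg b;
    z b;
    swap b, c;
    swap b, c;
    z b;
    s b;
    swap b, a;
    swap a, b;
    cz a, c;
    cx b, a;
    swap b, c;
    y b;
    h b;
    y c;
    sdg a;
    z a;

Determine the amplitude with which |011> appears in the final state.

|011> carries amplitude sqrt(2)/2 in the final state. Key observation: gates 4-11 undo each other exactly, leaving only the rest of the circuit to track.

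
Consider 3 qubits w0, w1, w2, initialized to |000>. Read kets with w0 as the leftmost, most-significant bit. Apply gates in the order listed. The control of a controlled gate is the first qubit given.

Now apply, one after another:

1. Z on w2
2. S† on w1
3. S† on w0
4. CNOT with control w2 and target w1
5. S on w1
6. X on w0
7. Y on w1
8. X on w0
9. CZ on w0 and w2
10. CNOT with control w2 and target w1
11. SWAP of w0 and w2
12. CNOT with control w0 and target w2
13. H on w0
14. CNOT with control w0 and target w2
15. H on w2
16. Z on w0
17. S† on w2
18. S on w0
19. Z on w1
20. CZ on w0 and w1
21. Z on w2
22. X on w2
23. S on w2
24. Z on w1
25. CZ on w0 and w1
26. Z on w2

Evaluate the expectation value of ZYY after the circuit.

The observable ZYY averages to 0.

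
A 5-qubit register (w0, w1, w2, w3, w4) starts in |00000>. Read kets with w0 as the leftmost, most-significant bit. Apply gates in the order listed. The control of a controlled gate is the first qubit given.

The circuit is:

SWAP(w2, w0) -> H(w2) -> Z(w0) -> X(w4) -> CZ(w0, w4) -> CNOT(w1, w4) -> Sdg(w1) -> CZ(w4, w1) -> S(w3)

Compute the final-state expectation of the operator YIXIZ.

The observable YIXIZ averages to 0.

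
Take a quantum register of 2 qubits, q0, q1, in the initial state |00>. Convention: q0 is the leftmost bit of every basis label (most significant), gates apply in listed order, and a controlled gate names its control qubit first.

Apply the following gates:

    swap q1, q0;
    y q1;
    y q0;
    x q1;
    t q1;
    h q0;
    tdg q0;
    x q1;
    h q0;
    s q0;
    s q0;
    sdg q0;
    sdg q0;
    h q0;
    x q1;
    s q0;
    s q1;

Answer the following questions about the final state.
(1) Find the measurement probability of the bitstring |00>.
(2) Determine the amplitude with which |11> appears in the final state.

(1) A full measurement returns |00> with probability 1/2. Key observation: steps 8-15 multiply out to the identity, so the circuit reduces to the remaining gates.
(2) The final state's coefficient on |11> equals 0.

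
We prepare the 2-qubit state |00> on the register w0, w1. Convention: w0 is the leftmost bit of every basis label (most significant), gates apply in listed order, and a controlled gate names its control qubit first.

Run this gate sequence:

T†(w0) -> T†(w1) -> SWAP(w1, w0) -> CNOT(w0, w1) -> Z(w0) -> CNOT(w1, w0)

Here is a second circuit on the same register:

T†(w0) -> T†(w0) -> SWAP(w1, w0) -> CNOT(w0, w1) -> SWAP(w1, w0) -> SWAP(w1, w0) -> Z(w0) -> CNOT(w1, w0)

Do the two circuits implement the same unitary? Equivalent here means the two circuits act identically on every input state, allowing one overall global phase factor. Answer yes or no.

No: there is an input state on which the two circuits produce genuinely different outputs (not merely differing by a phase).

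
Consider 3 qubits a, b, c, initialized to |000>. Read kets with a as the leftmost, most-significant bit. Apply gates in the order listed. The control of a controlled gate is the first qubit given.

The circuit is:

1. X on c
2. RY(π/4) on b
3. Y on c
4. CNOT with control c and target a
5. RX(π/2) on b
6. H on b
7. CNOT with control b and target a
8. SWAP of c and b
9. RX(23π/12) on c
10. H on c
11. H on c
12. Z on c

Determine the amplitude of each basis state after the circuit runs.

The resulting statevector has amplitude I*(1 - I)*(1 + sqrt(3) + sqrt(6))/8 on |000>, (1 - I)*(-sqrt(3) + 1 + sqrt(2))/8 on |001>, 0 on |010>, 0 on |011>, I*(1 - I)*(-sqrt(3) - 1 + sqrt(6))/8 on |100>, (1 - I)*(-1 + sqrt(2) + sqrt(3))/8 on |101>, 0 on |110>, 0 on |111>.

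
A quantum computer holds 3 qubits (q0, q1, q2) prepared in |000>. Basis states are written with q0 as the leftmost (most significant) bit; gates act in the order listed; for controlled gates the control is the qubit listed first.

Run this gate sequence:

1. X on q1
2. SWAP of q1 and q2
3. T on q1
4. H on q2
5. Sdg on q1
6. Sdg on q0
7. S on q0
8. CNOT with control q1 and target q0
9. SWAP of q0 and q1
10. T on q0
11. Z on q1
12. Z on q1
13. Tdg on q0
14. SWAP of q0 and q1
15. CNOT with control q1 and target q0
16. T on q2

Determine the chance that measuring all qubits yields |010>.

The probability of measuring |010> is 0.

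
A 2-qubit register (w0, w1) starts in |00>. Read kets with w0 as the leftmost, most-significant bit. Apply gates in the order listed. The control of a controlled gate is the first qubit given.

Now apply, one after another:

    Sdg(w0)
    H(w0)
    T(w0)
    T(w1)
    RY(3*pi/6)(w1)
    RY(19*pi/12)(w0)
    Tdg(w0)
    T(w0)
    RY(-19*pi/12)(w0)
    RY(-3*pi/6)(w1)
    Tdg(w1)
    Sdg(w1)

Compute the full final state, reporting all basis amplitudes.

The final amplitudes are sqrt(2)/2 on |00>, 0 on |01>, sqrt(2)*exp(I*pi/4)/2 on |10>, 0 on |11>. Key observation: the block from step 4 through step 11 cancels to the identity and can be dropped.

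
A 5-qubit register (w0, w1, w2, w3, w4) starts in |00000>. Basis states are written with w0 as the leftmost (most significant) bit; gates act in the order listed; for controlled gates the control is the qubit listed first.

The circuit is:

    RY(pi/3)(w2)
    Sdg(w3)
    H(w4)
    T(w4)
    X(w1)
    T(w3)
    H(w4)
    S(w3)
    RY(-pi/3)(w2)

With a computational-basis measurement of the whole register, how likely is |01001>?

Outcome |01001> occurs with probability 1/2 - sqrt(2)/4.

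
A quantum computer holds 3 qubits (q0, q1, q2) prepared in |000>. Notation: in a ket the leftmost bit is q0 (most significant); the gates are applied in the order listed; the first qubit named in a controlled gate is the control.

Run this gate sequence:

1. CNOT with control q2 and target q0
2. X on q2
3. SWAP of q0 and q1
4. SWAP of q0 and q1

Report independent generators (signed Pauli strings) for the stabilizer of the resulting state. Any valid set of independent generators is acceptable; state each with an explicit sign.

One valid set of independent stabilizer generators is +ZII, +IZI, -IIZ (any independent generating set of the same group is equally correct). Key observation: gates 3-4 undo each other exactly, leaving only the rest of the circuit to track.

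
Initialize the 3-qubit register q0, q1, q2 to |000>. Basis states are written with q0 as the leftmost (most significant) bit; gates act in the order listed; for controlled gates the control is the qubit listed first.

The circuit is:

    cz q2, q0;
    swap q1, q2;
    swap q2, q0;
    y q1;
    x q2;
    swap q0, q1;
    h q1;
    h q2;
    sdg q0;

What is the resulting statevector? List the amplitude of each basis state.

After the circuit, the state carries amplitude 0 on |000>, 0 on |001>, 0 on |010>, 0 on |011>, 1/2 on |100>, -1/2 on |101>, 1/2 on |110>, -1/2 on |111>.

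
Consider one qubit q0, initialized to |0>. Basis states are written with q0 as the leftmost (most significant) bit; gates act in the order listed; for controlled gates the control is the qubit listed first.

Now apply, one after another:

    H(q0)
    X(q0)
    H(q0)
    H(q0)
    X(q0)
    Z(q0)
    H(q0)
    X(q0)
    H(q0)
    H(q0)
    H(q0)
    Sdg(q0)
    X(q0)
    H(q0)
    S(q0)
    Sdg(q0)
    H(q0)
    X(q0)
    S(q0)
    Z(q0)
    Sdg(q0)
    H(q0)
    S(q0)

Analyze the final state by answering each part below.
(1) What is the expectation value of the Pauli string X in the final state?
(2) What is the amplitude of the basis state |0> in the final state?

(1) The expectation value of X is 1. Key observation: steps 12-19 multiply out to the identity, so the circuit reduces to the remaining gates.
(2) The amplitude on |0> is 1/2 + I/2.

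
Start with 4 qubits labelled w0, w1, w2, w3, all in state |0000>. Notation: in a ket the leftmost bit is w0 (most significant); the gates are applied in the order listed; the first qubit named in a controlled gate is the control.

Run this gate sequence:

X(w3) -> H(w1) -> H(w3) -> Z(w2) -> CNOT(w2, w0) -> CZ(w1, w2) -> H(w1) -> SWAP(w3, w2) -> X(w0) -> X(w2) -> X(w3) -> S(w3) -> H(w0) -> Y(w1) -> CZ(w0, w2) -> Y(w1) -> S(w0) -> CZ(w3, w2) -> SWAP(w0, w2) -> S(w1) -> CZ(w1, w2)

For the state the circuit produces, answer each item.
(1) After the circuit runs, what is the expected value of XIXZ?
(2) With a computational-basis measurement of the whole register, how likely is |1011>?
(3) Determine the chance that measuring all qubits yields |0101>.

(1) The expectation value of XIXZ is 0.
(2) The probability of measuring |1011> is 1/4.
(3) A full measurement returns |0101> with probability 0.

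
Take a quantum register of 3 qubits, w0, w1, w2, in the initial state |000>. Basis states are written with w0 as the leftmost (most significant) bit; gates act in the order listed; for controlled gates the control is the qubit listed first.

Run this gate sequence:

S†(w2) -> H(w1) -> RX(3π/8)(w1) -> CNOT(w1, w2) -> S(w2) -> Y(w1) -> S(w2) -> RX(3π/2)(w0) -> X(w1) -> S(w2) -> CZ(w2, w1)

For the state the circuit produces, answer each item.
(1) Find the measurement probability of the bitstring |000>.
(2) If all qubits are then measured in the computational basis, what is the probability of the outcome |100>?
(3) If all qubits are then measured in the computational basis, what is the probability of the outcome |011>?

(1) The probability of measuring |000> is 1/4.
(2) Outcome |100> occurs with probability 1/4.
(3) The probability of measuring |011> is 1/4.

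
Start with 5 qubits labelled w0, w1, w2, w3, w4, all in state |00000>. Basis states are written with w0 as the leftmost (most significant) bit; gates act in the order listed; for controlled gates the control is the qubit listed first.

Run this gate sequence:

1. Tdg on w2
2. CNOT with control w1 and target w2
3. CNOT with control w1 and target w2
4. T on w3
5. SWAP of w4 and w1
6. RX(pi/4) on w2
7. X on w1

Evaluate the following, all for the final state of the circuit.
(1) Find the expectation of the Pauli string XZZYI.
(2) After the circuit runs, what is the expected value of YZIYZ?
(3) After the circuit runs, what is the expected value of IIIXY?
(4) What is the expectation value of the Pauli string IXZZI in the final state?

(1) In the final state, XZZYI has expectation 0. Key observation: gates 2-3 undo each other exactly, leaving only the rest of the circuit to track.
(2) The expectation value of YZIYZ is 0.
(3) The observable IIIXY averages to 0.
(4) The observable IXZZI averages to 0.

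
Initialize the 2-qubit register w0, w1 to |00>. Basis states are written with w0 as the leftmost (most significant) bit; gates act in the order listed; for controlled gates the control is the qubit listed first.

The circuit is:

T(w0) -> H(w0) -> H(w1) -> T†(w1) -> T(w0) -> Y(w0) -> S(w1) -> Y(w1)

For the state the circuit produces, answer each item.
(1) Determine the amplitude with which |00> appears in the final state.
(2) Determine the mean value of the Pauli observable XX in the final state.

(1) The final state's coefficient on |00> equals -I/2.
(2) The expectation value of XX is 1/2.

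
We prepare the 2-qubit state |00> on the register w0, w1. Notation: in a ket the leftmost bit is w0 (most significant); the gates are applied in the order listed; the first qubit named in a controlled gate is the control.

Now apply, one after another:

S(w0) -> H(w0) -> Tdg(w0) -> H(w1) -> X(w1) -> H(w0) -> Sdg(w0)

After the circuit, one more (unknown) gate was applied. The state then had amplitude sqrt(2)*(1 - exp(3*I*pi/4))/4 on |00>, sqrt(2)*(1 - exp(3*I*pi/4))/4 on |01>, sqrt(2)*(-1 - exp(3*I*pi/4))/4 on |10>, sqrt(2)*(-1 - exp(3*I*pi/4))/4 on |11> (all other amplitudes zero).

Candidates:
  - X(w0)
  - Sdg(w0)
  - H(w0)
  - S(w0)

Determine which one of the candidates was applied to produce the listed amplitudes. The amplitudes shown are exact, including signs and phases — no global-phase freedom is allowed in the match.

The unique candidate consistent with the amplitudes is Sdg(w0).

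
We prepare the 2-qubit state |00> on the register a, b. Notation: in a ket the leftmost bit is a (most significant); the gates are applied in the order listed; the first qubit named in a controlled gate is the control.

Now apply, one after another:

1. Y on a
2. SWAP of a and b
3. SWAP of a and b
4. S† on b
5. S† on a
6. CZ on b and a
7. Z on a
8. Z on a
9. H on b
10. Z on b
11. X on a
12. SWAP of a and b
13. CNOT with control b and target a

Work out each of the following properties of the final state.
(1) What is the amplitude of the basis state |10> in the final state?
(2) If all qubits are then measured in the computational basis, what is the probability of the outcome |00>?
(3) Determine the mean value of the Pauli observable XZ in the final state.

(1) |10> carries amplitude -sqrt(2)/2 in the final state.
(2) Outcome |00> occurs with probability 1/2.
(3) The expectation value of XZ is -1.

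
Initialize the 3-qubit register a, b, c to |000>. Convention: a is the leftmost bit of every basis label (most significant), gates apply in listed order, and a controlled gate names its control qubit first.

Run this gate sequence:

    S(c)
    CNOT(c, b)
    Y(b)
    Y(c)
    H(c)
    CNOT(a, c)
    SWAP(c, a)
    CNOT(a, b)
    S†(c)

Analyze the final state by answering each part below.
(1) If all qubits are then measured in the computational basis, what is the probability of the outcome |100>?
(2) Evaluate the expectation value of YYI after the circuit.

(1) A full measurement returns |100> with probability 1/2.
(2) The observable YYI averages to -1.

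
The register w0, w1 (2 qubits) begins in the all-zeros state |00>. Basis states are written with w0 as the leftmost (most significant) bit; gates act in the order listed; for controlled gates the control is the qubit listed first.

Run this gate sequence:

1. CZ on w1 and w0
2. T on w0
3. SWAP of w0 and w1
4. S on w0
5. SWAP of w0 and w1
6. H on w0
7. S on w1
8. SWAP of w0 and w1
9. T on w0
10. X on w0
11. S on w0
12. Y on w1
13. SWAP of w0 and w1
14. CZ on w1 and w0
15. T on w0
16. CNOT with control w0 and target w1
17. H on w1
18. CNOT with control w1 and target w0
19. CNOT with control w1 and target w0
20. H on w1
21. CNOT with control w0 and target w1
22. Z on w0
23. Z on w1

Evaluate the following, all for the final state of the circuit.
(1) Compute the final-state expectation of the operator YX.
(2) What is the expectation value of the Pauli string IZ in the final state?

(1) The observable YX averages to 0. Key observation: steps 16-21 multiply out to the identity, so the circuit reduces to the remaining gates.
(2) In the final state, IZ has expectation -1.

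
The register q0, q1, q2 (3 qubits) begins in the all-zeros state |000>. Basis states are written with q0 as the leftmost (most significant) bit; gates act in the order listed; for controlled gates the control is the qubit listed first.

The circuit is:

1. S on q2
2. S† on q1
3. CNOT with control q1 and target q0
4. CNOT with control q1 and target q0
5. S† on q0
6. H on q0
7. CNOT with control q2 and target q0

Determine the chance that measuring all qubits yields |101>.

A full measurement returns |101> with probability 0. Key observation: gates 3-4 undo each other exactly, leaving only the rest of the circuit to track.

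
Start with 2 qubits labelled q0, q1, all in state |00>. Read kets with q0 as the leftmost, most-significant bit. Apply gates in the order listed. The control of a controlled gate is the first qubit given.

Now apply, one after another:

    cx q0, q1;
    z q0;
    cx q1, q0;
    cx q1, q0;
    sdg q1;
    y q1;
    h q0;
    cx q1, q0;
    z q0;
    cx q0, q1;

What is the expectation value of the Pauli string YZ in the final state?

The observable YZ averages to 0.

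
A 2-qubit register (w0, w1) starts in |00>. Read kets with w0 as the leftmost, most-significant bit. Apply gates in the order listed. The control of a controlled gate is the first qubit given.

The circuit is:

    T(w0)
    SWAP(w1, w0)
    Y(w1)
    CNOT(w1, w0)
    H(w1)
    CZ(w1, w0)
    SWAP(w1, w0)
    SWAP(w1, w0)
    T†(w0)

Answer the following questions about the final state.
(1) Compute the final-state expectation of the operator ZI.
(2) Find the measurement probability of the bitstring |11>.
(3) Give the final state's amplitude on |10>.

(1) In the final state, ZI has expectation -1.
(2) A full measurement returns |11> with probability 1/2.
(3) The amplitude on |10> is sqrt(2)*exp(I*pi/4)/2.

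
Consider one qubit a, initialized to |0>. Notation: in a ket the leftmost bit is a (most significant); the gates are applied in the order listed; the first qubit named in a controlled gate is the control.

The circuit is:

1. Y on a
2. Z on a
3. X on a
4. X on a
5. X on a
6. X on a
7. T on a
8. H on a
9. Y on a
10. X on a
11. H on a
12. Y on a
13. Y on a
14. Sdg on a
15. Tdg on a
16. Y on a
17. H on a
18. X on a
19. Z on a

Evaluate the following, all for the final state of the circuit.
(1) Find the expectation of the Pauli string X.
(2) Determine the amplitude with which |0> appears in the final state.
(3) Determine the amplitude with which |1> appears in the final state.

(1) In the final state, X has expectation 1. Key observation: steps 3-6 multiply out to the identity, so the circuit reduces to the remaining gates.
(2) |0> carries amplitude -sqrt(2)*exp(3*I*pi/4)/2 in the final state.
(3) The final state's coefficient on |1> equals -sqrt(2)*exp(3*I*pi/4)/2.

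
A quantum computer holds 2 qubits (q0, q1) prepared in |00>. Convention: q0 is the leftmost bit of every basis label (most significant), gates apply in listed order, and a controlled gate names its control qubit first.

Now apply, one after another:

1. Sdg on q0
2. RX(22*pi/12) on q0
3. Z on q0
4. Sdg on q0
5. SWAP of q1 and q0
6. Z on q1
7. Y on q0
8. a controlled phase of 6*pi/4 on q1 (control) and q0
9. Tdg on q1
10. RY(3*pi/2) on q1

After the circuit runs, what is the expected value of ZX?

In the final state, ZX has expectation sqrt(3)/2.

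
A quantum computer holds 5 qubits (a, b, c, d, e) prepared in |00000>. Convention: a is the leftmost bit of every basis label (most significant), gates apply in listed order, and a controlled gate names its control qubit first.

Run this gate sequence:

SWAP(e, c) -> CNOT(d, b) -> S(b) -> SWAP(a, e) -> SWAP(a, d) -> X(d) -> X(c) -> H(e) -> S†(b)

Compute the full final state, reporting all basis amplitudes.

The resulting statevector has amplitude sqrt(2)/2 on |00110>, sqrt(2)/2 on |00111>, and 0 on every other basis state.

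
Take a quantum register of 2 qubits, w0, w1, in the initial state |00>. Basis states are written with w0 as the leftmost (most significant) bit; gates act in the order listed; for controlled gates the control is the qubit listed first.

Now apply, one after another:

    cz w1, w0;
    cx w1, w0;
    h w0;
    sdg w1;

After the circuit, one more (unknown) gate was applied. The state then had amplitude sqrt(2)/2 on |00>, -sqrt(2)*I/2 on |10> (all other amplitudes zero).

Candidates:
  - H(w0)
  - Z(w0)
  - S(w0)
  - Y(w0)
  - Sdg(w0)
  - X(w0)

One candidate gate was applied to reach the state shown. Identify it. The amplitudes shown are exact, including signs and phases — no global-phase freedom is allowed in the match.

The unique candidate consistent with the amplitudes is Sdg(w0).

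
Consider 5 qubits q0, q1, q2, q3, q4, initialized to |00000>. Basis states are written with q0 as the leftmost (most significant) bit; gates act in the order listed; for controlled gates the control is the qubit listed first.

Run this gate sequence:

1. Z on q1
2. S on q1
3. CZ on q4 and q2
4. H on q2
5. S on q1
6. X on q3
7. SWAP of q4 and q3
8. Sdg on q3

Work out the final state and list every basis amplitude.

The final amplitudes are sqrt(2)/2 on |00001>, sqrt(2)/2 on |00101>, and 0 on every other basis state.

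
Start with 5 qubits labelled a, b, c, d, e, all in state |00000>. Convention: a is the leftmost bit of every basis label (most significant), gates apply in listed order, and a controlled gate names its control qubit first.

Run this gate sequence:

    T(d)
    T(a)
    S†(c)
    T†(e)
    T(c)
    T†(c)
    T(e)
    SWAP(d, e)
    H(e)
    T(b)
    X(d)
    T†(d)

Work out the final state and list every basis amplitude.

The resulting statevector has amplitude -sqrt(2)*exp(3*I*pi/4)/2 on |00010>, -sqrt(2)*exp(3*I*pi/4)/2 on |00011>, and 0 on every other basis state.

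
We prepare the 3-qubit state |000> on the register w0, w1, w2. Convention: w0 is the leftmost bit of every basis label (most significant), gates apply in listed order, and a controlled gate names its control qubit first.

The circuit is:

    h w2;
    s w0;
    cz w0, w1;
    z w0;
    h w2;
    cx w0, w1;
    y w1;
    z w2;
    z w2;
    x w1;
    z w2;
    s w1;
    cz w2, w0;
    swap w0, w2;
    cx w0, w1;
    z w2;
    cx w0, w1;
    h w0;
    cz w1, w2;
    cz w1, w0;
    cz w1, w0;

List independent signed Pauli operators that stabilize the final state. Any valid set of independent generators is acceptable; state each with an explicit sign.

The final state is stabilized by the group generated by +XII, +IZI, +IIZ; other independent generating sets are equally valid.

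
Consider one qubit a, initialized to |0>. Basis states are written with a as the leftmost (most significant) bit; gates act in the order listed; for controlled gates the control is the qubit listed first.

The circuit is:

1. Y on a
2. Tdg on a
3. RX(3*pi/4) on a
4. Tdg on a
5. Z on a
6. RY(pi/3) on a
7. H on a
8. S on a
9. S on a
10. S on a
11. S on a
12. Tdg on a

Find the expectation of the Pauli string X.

The observable X averages to 1/4 + sqrt(6)/8 + sqrt(2)/4. Key observation: gates 8-11 undo each other exactly, leaving only the rest of the circuit to track.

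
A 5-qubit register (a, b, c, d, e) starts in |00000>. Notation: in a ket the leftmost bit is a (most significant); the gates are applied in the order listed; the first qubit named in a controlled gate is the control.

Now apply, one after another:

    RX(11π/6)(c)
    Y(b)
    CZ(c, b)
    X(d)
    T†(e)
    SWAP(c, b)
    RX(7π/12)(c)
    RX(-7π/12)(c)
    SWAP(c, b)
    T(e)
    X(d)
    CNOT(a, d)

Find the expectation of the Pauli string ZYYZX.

In the final state, ZYYZX has expectation 0. Key observation: steps 4-11 multiply out to the identity, so the circuit reduces to the remaining gates.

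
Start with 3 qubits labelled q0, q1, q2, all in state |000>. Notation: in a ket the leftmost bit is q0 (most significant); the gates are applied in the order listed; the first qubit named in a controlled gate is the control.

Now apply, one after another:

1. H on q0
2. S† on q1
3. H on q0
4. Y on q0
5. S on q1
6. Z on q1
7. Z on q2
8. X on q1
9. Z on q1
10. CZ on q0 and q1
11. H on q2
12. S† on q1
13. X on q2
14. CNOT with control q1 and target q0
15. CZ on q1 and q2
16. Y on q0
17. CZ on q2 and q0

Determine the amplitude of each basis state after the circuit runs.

After the circuit, the state carries amplitude sqrt(2)*I/2 on |110>, sqrt(2)*I/2 on |111>, and 0 on every other basis state.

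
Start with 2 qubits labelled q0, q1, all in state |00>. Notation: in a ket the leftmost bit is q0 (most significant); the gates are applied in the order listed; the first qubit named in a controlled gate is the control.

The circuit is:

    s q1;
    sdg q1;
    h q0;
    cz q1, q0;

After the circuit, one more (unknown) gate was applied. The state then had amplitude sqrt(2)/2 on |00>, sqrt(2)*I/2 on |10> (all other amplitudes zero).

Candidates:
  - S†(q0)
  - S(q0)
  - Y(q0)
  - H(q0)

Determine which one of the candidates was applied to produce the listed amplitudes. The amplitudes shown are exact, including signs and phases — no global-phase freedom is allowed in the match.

The unique candidate consistent with the amplitudes is S(q0).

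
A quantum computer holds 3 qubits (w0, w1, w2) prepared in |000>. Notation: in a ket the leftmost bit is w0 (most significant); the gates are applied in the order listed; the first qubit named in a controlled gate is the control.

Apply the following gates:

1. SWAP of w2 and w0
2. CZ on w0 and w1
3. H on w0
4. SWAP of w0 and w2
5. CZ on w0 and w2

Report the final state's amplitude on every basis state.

After the circuit, the state carries amplitude sqrt(2)/2 on |000>, sqrt(2)/2 on |001>, and 0 on every other basis state.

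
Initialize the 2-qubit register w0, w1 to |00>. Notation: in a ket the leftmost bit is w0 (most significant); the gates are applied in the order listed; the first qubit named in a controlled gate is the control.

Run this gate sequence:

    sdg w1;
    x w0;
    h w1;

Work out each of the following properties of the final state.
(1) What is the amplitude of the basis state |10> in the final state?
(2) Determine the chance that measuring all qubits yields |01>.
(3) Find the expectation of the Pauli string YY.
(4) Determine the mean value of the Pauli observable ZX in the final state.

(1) |10> carries amplitude sqrt(2)/2 in the final state.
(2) The probability of measuring |01> is 0.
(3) The observable YY averages to 0.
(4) In the final state, ZX has expectation -1.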